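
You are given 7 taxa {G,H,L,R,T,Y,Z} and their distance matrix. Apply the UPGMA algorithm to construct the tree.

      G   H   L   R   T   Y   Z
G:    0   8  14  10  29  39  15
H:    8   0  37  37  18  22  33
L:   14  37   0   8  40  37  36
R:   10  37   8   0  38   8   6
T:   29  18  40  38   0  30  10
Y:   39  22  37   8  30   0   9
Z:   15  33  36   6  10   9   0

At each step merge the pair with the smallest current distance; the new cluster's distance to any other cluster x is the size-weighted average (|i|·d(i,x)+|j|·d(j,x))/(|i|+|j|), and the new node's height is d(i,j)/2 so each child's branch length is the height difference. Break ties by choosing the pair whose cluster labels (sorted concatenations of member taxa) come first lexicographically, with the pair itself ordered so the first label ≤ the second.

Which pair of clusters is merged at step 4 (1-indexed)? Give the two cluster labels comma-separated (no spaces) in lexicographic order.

step 1: merge (R,Z) at d=6; branch lengths R→3, Z→3; new cluster RZ
  updated: d(G,RZ)=25/2, d(H,RZ)=35, d(L,RZ)=22, d(RZ,T)=24, d(RZ,Y)=17/2
step 2: merge (G,H) at d=8; branch lengths G→4, H→4; new cluster GH
  updated: d(GH,L)=51/2, d(GH,RZ)=95/4, d(GH,T)=47/2, d(GH,Y)=61/2
step 3: merge (RZ,Y) at d=17/2; branch lengths RZ→5/4, Y→17/4; new cluster RYZ
  updated: d(GH,RYZ)=26, d(L,RYZ)=27, d(RYZ,T)=26
step 4: merge (GH,T) at d=47/2; branch lengths GH→31/4, T→47/4; new cluster GHT
  updated: d(GHT,L)=91/3, d(GHT,RYZ)=26
step 5: merge (GHT,RYZ) at d=26; branch lengths GHT→5/4, RYZ→35/4; new cluster GHRTYZ
  updated: d(GHRTYZ,L)=86/3
step 6: merge (GHRTYZ,L) at d=86/3; branch lengths GHRTYZ→4/3, L→43/3; new cluster GHLRTYZ
final tree: ((((G:4,H:4):31/4,T:47/4):5/4,((R:3,Z:3):5/4,Y:17/4):35/4):4/3,L:43/3)
total length: 194/3

GH,T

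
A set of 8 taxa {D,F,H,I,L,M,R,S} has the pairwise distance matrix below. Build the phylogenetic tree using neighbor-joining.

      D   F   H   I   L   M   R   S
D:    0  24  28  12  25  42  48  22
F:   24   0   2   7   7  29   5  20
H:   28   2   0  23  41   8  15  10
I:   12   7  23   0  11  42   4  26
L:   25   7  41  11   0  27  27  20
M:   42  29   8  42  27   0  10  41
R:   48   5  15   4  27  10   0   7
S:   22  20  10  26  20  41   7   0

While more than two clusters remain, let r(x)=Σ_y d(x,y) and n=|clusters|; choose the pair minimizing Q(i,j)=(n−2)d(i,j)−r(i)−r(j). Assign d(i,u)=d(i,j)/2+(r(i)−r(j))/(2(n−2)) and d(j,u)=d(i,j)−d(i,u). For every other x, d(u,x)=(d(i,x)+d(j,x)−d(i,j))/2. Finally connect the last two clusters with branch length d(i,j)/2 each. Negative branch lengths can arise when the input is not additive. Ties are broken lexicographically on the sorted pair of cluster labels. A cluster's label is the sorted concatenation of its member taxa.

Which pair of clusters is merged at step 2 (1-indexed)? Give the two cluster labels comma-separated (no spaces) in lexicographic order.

D,I

iteration 1: select H,M (d=8, Q=-278); attach at lengths (-2, 10); label the merged cluster HM
  updated: d(D,HM)=31, d(F,HM)=23/2, d(HM,I)=57/2, d(HM,L)=30, d(HM,R)=17/2, d(HM,S)=43/2
iteration 2: select D,I (d=12, Q=-381/2); attach at lengths (267/20, -27/20); label the merged cluster DI
  updated: d(DI,F)=19/2, d(DI,HM)=95/4, d(DI,L)=12, d(DI,R)=20, d(DI,S)=18
iteration 3: select DI,L (d=12, Q=-525/4); attach at lengths (141/32, 243/32); label the merged cluster DIL
  updated: d(DIL,F)=9/4, d(DIL,HM)=167/8, d(DIL,R)=35/2, d(DIL,S)=13
iteration 4: select DIL,F (d=9/4, Q=-685/8); attach at lengths (173/48, -65/48); label the merged cluster DFIL
  updated: d(DFIL,HM)=241/16, d(DFIL,R)=81/8, d(DFIL,S)=123/8
iteration 5: select DFIL,HM (d=241/16, Q=-111/2); attach at lengths (205/32, 277/32); label the merged cluster DFHILM
  updated: d(DFHILM,R)=57/32, d(DFHILM,S)=349/32
iteration 6: select DFHILM,R (d=57/32, Q=-315/16); attach at lengths (91/32, -17/16); label the merged cluster DFHILMR
  updated: d(DFHILMR,S)=129/16
iteration 7: select DFHILMR,S (d=129/16); attach at lengths (129/32, 129/32); label the merged cluster DFHILMRS
final tree: ((((((D:267/20,I:-27/20):141/32,L:243/32):173/48,F:-65/48):205/32,(H:-2,M:10):277/32):91/32,R:-17/16):129/32,S:129/32)
total length: 1893/32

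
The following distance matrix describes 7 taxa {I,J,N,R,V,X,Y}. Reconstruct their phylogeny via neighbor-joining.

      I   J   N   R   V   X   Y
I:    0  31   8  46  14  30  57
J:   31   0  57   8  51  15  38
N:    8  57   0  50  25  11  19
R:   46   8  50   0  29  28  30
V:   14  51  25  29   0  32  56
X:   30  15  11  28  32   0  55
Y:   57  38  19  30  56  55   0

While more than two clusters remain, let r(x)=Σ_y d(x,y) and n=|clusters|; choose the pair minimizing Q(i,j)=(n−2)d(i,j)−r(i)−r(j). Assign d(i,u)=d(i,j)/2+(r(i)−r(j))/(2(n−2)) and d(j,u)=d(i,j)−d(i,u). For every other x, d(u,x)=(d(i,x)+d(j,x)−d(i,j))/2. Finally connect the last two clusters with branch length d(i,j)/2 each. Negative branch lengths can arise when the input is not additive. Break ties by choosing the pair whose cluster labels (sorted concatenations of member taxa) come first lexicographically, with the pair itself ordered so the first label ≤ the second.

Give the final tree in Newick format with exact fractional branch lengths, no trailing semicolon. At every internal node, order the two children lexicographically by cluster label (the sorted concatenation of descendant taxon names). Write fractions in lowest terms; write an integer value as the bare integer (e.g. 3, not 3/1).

((((I:91/24,V:245/24):293/32,N:11/32):133/32,((J:49/10,R:31/10):141/16,Y:339/16):405/32):275/64,X:275/64)

iteration 1: select J,R (d=8, Q=-351); attach at lengths (49/10, 31/10); label the merged cluster JR
  updated: d(I,JR)=69/2, d(JR,N)=99/2, d(JR,V)=36, d(JR,X)=35/2, d(JR,Y)=30
iteration 2: select JR,Y (d=30, Q=-529/2); attach at lengths (141/16, 339/16); label the merged cluster JRY
  updated: d(I,JRY)=123/4, d(JRY,N)=77/4, d(JRY,V)=31, d(JRY,X)=85/4
iteration 3: select I,V (d=14, Q=-571/4); attach at lengths (91/24, 245/24); label the merged cluster IV
  updated: d(IV,JRY)=191/8, d(IV,N)=19/2, d(IV,X)=24
iteration 4: select IV,N (d=19/2, Q=-625/8); attach at lengths (293/32, 11/32); label the merged cluster INV
  updated: d(INV,JRY)=269/16, d(INV,X)=51/4
iteration 5: select INV,JRY (d=269/16, Q=-813/16); attach at lengths (133/32, 405/32); label the merged cluster IJNRVY
  updated: d(IJNRVY,X)=275/32
iteration 6: select IJNRVY,X (d=275/32); attach at lengths (275/64, 275/64); label the merged cluster IJNRVXY
final tree: ((((I:91/24,V:245/24):293/32,N:11/32):133/32,((J:49/10,R:31/10):141/16,Y:339/16):405/32):275/64,X:275/64)
total length: 2781/32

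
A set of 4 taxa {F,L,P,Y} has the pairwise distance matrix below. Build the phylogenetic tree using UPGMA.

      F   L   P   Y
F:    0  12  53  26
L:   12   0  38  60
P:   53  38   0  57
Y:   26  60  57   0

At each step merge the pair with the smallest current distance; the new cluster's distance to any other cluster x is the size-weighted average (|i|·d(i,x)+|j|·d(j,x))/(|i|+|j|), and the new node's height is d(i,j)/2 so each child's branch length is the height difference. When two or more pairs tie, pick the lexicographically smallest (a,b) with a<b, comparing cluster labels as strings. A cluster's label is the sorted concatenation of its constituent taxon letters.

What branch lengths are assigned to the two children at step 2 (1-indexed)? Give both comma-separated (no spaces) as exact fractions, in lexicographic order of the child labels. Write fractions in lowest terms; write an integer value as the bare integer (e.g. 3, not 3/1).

1. join F+L (d=12) ⇒ FL; edges |F|=6, |L|=6
  updated: d(FL,P)=91/2, d(FL,Y)=43
2. join FL+Y (d=43) ⇒ FLY; edges |FL|=31/2, |Y|=43/2
  updated: d(FLY,P)=148/3
3. join FLY+P (d=148/3) ⇒ FLPY; edges |FLY|=19/6, |P|=74/3
final tree: (((F:6,L:6):31/2,Y:43/2):19/6,P:74/3)
total length: 461/6

31/2,43/2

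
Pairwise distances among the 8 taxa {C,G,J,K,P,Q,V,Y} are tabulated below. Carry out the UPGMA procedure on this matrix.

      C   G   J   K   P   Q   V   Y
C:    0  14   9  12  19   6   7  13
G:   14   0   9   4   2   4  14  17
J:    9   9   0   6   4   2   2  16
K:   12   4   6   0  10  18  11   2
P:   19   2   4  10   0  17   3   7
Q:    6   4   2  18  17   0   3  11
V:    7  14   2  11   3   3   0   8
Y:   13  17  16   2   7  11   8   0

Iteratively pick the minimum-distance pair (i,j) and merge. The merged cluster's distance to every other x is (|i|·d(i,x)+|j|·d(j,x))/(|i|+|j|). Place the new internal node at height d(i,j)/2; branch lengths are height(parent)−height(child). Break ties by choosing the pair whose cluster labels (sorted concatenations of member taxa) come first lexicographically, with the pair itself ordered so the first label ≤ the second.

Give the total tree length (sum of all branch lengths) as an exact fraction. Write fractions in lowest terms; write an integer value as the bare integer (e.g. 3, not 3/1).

iteration 1: select G,P (d=2); attach at lengths (1, 1); label the merged cluster GP
  updated: d(C,GP)=33/2, d(GP,J)=13/2, d(GP,K)=7, d(GP,Q)=21/2, d(GP,V)=17/2, d(GP,Y)=12
iteration 2: select J,Q (d=2); attach at lengths (1, 1); label the merged cluster JQ
  updated: d(C,JQ)=15/2, d(GP,JQ)=17/2, d(JQ,K)=12, d(JQ,V)=5/2, d(JQ,Y)=27/2
iteration 3: select K,Y (d=2); attach at lengths (1, 1); label the merged cluster KY
  updated: d(C,KY)=25/2, d(GP,KY)=19/2, d(JQ,KY)=51/4, d(KY,V)=19/2
iteration 4: select JQ,V (d=5/2); attach at lengths (1/4, 5/4); label the merged cluster JQV
  updated: d(C,JQV)=22/3, d(GP,JQV)=17/2, d(JQV,KY)=35/3
iteration 5: select C,JQV (d=22/3); attach at lengths (11/3, 29/12); label the merged cluster CJQV
  updated: d(CJQV,GP)=21/2, d(CJQV,KY)=95/8
iteration 6: select GP,KY (d=19/2); attach at lengths (15/4, 15/4); label the merged cluster GKPY
  updated: d(CJQV,GKPY)=179/16
iteration 7: select CJQV,GKPY (d=179/16); attach at lengths (185/96, 27/32); label the merged cluster CGJKPQVY
final tree: ((C:11/3,((J:1,Q:1):1/4,V:5/4):29/12):185/96,((G:1,P:1):15/4,(K:1,Y:1):15/4):27/32)
total length: 1145/48

1145/48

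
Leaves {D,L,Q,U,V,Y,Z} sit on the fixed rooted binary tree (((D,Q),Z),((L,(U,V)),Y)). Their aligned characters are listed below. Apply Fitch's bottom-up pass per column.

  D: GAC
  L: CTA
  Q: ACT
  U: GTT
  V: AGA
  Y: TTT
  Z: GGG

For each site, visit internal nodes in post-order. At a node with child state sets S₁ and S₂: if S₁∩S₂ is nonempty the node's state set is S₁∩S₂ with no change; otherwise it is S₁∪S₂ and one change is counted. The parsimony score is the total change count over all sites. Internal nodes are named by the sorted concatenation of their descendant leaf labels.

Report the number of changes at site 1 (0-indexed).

4

[col 0] DQ: children D:{G}, Q:{A} ∪→ {A,G}; cost 1
[col 0] DQZ: children DQ:{A,G}, Z:{G} ∩→ {G}; cost 0
[col 0] UV: children U:{G}, V:{A} ∪→ {A,G}; cost 1
[col 0] LUV: children L:{C}, UV:{A,G} ∪→ {A,C,G}; cost 1
[col 0] LUVY: children LUV:{A,C,G}, Y:{T} ∪→ {A,C,G,T}; cost 1
[col 0] DLQUVYZ: children DQZ:{G}, LUVY:{A,C,G,T} ∩→ {G}; cost 0
[col 1] DQ: children D:{A}, Q:{C} ∪→ {A,C}; cost 1
[col 1] DQZ: children DQ:{A,C}, Z:{G} ∪→ {A,C,G}; cost 1
[col 1] UV: children U:{T}, V:{G} ∪→ {G,T}; cost 1
[col 1] LUV: children L:{T}, UV:{G,T} ∩→ {T}; cost 0
[col 1] LUVY: children LUV:{T}, Y:{T} ∩→ {T}; cost 0
[col 1] DLQUVYZ: children DQZ:{A,C,G}, LUVY:{T} ∪→ {A,C,G,T}; cost 1
[col 2] DQ: children D:{C}, Q:{T} ∪→ {C,T}; cost 1
[col 2] DQZ: children DQ:{C,T}, Z:{G} ∪→ {C,G,T}; cost 1
[col 2] UV: children U:{T}, V:{A} ∪→ {A,T}; cost 1
[col 2] LUV: children L:{A}, UV:{A,T} ∩→ {A}; cost 0
[col 2] LUVY: children LUV:{A}, Y:{T} ∪→ {A,T}; cost 1
[col 2] DLQUVYZ: children DQZ:{C,G,T}, LUVY:{A,T} ∩→ {T}; cost 0
per-site changes: [4, 4, 4]; total = 12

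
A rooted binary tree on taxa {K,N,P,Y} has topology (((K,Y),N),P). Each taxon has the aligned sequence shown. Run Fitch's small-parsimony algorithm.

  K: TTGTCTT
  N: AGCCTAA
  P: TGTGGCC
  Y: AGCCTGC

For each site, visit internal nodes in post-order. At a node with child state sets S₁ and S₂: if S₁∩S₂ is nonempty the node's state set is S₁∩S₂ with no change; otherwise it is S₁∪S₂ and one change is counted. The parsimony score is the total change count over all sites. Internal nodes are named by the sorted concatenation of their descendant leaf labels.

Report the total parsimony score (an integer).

KY@0: {T} ∪ {A} = {A,T} (union, +1)
KNY@0: {A,T} ∩ {A} = {A} (intersection, +0)
KNPY@0: {A} ∪ {T} = {A,T} (union, +1)
KY@1: {T} ∪ {G} = {G,T} (union, +1)
KNY@1: {G,T} ∩ {G} = {G} (intersection, +0)
KNPY@1: {G} ∩ {G} = {G} (intersection, +0)
KY@2: {G} ∪ {C} = {C,G} (union, +1)
KNY@2: {C,G} ∩ {C} = {C} (intersection, +0)
KNPY@2: {C} ∪ {T} = {C,T} (union, +1)
KY@3: {T} ∪ {C} = {C,T} (union, +1)
KNY@3: {C,T} ∩ {C} = {C} (intersection, +0)
KNPY@3: {C} ∪ {G} = {C,G} (union, +1)
KY@4: {C} ∪ {T} = {C,T} (union, +1)
KNY@4: {C,T} ∩ {T} = {T} (intersection, +0)
KNPY@4: {T} ∪ {G} = {G,T} (union, +1)
KY@5: {T} ∪ {G} = {G,T} (union, +1)
KNY@5: {G,T} ∪ {A} = {A,G,T} (union, +1)
KNPY@5: {A,G,T} ∪ {C} = {A,C,G,T} (union, +1)
KY@6: {T} ∪ {C} = {C,T} (union, +1)
KNY@6: {C,T} ∪ {A} = {A,C,T} (union, +1)
KNPY@6: {A,C,T} ∩ {C} = {C} (intersection, +0)
per-site changes: [2, 1, 2, 2, 2, 3, 2]; total = 14

14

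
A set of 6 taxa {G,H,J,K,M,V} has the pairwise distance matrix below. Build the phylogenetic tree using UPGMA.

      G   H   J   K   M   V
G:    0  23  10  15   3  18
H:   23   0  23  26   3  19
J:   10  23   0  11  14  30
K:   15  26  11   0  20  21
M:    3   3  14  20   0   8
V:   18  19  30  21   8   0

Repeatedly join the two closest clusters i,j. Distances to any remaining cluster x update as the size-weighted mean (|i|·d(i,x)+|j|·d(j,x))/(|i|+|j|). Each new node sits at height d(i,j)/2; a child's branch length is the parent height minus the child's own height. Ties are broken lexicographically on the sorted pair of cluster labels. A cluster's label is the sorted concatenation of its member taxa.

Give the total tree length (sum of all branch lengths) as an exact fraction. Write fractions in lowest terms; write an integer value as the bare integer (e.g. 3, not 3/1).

327/8

step 1: merge (G,M) at d=3; branch lengths G→3/2, M→3/2; new cluster GM
  updated: d(GM,H)=13, d(GM,J)=12, d(GM,K)=35/2, d(GM,V)=13
step 2: merge (J,K) at d=11; branch lengths J→11/2, K→11/2; new cluster JK
  updated: d(GM,JK)=59/4, d(H,JK)=49/2, d(JK,V)=51/2
step 3: merge (GM,H) at d=13; branch lengths GM→5, H→13/2; new cluster GHM
  updated: d(GHM,JK)=18, d(GHM,V)=15
step 4: merge (GHM,V) at d=15; branch lengths GHM→1, V→15/2; new cluster GHMV
  updated: d(GHMV,JK)=159/8
step 5: merge (GHMV,JK) at d=159/8; branch lengths GHMV→39/16, JK→71/16; new cluster GHJKMV
final tree: ((((G:3/2,M:3/2):5,H:13/2):1,V:15/2):39/16,(J:11/2,K:11/2):71/16)
total length: 327/8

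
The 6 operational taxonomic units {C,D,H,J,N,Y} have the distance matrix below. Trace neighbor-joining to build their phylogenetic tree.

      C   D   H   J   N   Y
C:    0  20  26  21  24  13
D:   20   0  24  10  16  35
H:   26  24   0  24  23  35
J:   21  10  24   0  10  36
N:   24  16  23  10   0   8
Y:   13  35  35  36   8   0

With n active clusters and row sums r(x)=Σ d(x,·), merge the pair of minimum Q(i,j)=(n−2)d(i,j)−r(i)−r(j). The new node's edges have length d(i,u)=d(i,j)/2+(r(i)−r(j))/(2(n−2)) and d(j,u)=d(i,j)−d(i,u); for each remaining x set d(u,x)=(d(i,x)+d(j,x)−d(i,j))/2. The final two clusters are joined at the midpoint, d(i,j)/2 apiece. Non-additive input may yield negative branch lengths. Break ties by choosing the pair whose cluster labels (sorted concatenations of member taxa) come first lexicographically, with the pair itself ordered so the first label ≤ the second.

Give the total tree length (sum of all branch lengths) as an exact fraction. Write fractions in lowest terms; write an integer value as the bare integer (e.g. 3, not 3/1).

1. join C+Y (d=13, Q=-179) ⇒ CY; edges |C|=29/8, |Y|=75/8
  updated: d(CY,D)=21, d(CY,H)=24, d(CY,J)=22, d(CY,N)=19/2
2. join D+J (d=10, Q=-107) ⇒ DJ; edges |D|=35/6, |J|=25/6
  updated: d(CY,DJ)=33/2, d(DJ,H)=19, d(DJ,N)=8
3. join CY+N (d=19/2, Q=-143/2) ⇒ CNY; edges |CY|=57/8, |N|=19/8
  updated: d(CNY,DJ)=15/2, d(CNY,H)=75/4
4. join CNY+DJ (d=15/2, Q=-181/4) ⇒ CDJNY; edges |CNY|=29/8, |DJ|=31/8
  updated: d(CDJNY,H)=121/8
5. join CDJNY+H (d=121/8) ⇒ CDHJNY; edges |CDJNY|=121/16, |H|=121/16
final tree: ((((C:29/8,Y:75/8):57/8,N:19/8):29/8,(D:35/6,J:25/6):31/8):121/16,H:121/16)
total length: 441/8

441/8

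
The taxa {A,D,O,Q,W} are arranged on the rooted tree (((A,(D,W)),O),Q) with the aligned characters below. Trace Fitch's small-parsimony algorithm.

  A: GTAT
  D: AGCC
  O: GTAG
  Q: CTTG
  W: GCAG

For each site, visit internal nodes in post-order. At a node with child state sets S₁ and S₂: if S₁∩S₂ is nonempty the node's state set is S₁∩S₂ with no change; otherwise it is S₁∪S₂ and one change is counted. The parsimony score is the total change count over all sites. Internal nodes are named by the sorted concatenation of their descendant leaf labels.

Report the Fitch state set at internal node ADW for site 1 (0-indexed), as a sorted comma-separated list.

C,G,T

site 0, node DW: D={A} ∪ W={G} → {A,G} (+1)
site 0, node ADW: A={G} ∩ DW={A,G} → {G} (+0)
site 0, node ADOW: ADW={G} ∩ O={G} → {G} (+0)
site 0, node ADOQW: ADOW={G} ∪ Q={C} → {C,G} (+1)
site 1, node DW: D={G} ∪ W={C} → {C,G} (+1)
site 1, node ADW: A={T} ∪ DW={C,G} → {C,G,T} (+1)
site 1, node ADOW: ADW={C,G,T} ∩ O={T} → {T} (+0)
site 1, node ADOQW: ADOW={T} ∩ Q={T} → {T} (+0)
site 2, node DW: D={C} ∪ W={A} → {A,C} (+1)
site 2, node ADW: A={A} ∩ DW={A,C} → {A} (+0)
site 2, node ADOW: ADW={A} ∩ O={A} → {A} (+0)
site 2, node ADOQW: ADOW={A} ∪ Q={T} → {A,T} (+1)
site 3, node DW: D={C} ∪ W={G} → {C,G} (+1)
site 3, node ADW: A={T} ∪ DW={C,G} → {C,G,T} (+1)
site 3, node ADOW: ADW={C,G,T} ∩ O={G} → {G} (+0)
site 3, node ADOQW: ADOW={G} ∩ Q={G} → {G} (+0)
per-site changes: [2, 2, 2, 2]; total = 8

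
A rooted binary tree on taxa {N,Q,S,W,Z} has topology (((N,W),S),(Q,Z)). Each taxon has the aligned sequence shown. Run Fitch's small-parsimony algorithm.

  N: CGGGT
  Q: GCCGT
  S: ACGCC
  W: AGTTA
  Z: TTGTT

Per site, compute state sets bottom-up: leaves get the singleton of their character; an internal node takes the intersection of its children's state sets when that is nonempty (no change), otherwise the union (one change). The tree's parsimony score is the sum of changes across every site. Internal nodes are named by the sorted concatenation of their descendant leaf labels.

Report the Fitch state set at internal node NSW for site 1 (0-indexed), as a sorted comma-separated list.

C,G

[col 0] NW: children N:{C}, W:{A} ∪→ {A,C}; cost 1
[col 0] NSW: children NW:{A,C}, S:{A} ∩→ {A}; cost 0
[col 0] QZ: children Q:{G}, Z:{T} ∪→ {G,T}; cost 1
[col 0] NQSWZ: children NSW:{A}, QZ:{G,T} ∪→ {A,G,T}; cost 1
[col 1] NW: children N:{G}, W:{G} ∩→ {G}; cost 0
[col 1] NSW: children NW:{G}, S:{C} ∪→ {C,G}; cost 1
[col 1] QZ: children Q:{C}, Z:{T} ∪→ {C,T}; cost 1
[col 1] NQSWZ: children NSW:{C,G}, QZ:{C,T} ∩→ {C}; cost 0
[col 2] NW: children N:{G}, W:{T} ∪→ {G,T}; cost 1
[col 2] NSW: children NW:{G,T}, S:{G} ∩→ {G}; cost 0
[col 2] QZ: children Q:{C}, Z:{G} ∪→ {C,G}; cost 1
[col 2] NQSWZ: children NSW:{G}, QZ:{C,G} ∩→ {G}; cost 0
[col 3] NW: children N:{G}, W:{T} ∪→ {G,T}; cost 1
[col 3] NSW: children NW:{G,T}, S:{C} ∪→ {C,G,T}; cost 1
[col 3] QZ: children Q:{G}, Z:{T} ∪→ {G,T}; cost 1
[col 3] NQSWZ: children NSW:{C,G,T}, QZ:{G,T} ∩→ {G,T}; cost 0
[col 4] NW: children N:{T}, W:{A} ∪→ {A,T}; cost 1
[col 4] NSW: children NW:{A,T}, S:{C} ∪→ {A,C,T}; cost 1
[col 4] QZ: children Q:{T}, Z:{T} ∩→ {T}; cost 0
[col 4] NQSWZ: children NSW:{A,C,T}, QZ:{T} ∩→ {T}; cost 0
per-site changes: [3, 2, 2, 3, 2]; total = 12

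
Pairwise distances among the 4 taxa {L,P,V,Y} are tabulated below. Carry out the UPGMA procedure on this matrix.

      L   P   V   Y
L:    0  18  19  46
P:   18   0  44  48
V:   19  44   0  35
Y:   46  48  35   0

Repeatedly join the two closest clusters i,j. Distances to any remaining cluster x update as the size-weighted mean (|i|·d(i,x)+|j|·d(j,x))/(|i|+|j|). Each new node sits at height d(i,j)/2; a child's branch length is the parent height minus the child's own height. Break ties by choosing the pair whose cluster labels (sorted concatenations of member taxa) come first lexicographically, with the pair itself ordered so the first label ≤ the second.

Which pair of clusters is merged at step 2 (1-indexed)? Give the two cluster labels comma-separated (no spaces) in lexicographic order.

LP,V

1. join L+P (d=18) ⇒ LP; edges |L|=9, |P|=9
  updated: d(LP,V)=63/2, d(LP,Y)=47
2. join LP+V (d=63/2) ⇒ LPV; edges |LP|=27/4, |V|=63/4
  updated: d(LPV,Y)=43
3. join LPV+Y (d=43) ⇒ LPVY; edges |LPV|=23/4, |Y|=43/2
final tree: (((L:9,P:9):27/4,V:63/4):23/4,Y:43/2)
total length: 271/4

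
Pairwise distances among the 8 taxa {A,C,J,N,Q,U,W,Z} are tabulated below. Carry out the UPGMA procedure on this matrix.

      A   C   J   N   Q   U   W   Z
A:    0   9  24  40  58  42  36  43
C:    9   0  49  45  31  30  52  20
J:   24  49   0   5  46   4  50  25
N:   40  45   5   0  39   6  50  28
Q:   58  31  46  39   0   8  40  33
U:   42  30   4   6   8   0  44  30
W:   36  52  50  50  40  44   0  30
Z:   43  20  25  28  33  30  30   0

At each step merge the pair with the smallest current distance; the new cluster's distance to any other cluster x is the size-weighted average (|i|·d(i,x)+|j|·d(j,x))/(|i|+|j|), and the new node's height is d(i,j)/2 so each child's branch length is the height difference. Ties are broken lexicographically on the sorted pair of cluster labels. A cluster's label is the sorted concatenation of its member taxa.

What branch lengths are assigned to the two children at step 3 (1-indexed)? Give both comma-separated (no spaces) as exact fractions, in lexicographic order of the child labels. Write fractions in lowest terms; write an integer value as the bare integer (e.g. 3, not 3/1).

9/2,9/2

step 1: merge (J,U) at d=4; branch lengths J→2, U→2; new cluster JU
  updated: d(A,JU)=33, d(C,JU)=79/2, d(JU,N)=11/2, d(JU,Q)=27, d(JU,W)=47, d(JU,Z)=55/2
step 2: merge (JU,N) at d=11/2; branch lengths JU→3/4, N→11/4; new cluster JNU
  updated: d(A,JNU)=106/3, d(C,JNU)=124/3, d(JNU,Q)=31, d(JNU,W)=48, d(JNU,Z)=83/3
step 3: merge (A,C) at d=9; branch lengths A→9/2, C→9/2; new cluster AC
  updated: d(AC,JNU)=115/3, d(AC,Q)=89/2, d(AC,W)=44, d(AC,Z)=63/2
step 4: merge (JNU,Z) at d=83/3; branch lengths JNU→133/12, Z→83/6; new cluster JNUZ
  updated: d(AC,JNUZ)=293/8, d(JNUZ,Q)=63/2, d(JNUZ,W)=87/2
step 5: merge (JNUZ,Q) at d=63/2; branch lengths JNUZ→23/12, Q→63/4; new cluster JNQUZ
  updated: d(AC,JNQUZ)=191/5, d(JNQUZ,W)=214/5
step 6: merge (AC,JNQUZ) at d=191/5; branch lengths AC→73/5, JNQUZ→67/20; new cluster ACJNQUZ
  updated: d(ACJNQUZ,W)=302/7
step 7: merge (ACJNQUZ,W) at d=302/7; branch lengths ACJNQUZ→173/70, W→151/7; new cluster ACJNQUWZ
final tree: (((A:9/2,C:9/2):73/5,((((J:2,U:2):3/4,N:11/4):133/12,Z:83/6):23/12,Q:63/4):67/20):173/70,W:151/7)
total length: 10613/105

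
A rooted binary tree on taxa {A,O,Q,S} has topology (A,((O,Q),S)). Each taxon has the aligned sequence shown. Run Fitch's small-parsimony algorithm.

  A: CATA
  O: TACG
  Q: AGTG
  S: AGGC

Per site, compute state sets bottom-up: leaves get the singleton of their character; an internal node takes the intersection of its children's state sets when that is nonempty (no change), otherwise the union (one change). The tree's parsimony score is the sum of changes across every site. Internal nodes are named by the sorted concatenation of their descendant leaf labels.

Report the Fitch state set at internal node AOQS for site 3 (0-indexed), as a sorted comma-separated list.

A,C,G

OQ@0: {T} ∪ {A} = {A,T} (union, +1)
OQS@0: {A,T} ∩ {A} = {A} (intersection, +0)
AOQS@0: {C} ∪ {A} = {A,C} (union, +1)
OQ@1: {A} ∪ {G} = {A,G} (union, +1)
OQS@1: {A,G} ∩ {G} = {G} (intersection, +0)
AOQS@1: {A} ∪ {G} = {A,G} (union, +1)
OQ@2: {C} ∪ {T} = {C,T} (union, +1)
OQS@2: {C,T} ∪ {G} = {C,G,T} (union, +1)
AOQS@2: {T} ∩ {C,G,T} = {T} (intersection, +0)
OQ@3: {G} ∩ {G} = {G} (intersection, +0)
OQS@3: {G} ∪ {C} = {C,G} (union, +1)
AOQS@3: {A} ∪ {C,G} = {A,C,G} (union, +1)
per-site changes: [2, 2, 2, 2]; total = 8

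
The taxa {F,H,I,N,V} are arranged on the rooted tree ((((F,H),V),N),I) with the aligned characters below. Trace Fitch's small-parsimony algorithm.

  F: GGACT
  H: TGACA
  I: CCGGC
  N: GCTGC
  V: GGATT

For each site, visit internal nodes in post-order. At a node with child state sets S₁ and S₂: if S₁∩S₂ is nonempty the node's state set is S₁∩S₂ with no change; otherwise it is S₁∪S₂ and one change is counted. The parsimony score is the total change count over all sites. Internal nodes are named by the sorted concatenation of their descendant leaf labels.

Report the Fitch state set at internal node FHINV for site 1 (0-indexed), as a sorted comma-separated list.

FH@0: {G} ∪ {T} = {G,T} (union, +1)
FHV@0: {G,T} ∩ {G} = {G} (intersection, +0)
FHNV@0: {G} ∩ {G} = {G} (intersection, +0)
FHINV@0: {G} ∪ {C} = {C,G} (union, +1)
FH@1: {G} ∩ {G} = {G} (intersection, +0)
FHV@1: {G} ∩ {G} = {G} (intersection, +0)
FHNV@1: {G} ∪ {C} = {C,G} (union, +1)
FHINV@1: {C,G} ∩ {C} = {C} (intersection, +0)
FH@2: {A} ∩ {A} = {A} (intersection, +0)
FHV@2: {A} ∩ {A} = {A} (intersection, +0)
FHNV@2: {A} ∪ {T} = {A,T} (union, +1)
FHINV@2: {A,T} ∪ {G} = {A,G,T} (union, +1)
FH@3: {C} ∩ {C} = {C} (intersection, +0)
FHV@3: {C} ∪ {T} = {C,T} (union, +1)
FHNV@3: {C,T} ∪ {G} = {C,G,T} (union, +1)
FHINV@3: {C,G,T} ∩ {G} = {G} (intersection, +0)
FH@4: {T} ∪ {A} = {A,T} (union, +1)
FHV@4: {A,T} ∩ {T} = {T} (intersection, +0)
FHNV@4: {T} ∪ {C} = {C,T} (union, +1)
FHINV@4: {C,T} ∩ {C} = {C} (intersection, +0)
per-site changes: [2, 1, 2, 2, 2]; total = 9

C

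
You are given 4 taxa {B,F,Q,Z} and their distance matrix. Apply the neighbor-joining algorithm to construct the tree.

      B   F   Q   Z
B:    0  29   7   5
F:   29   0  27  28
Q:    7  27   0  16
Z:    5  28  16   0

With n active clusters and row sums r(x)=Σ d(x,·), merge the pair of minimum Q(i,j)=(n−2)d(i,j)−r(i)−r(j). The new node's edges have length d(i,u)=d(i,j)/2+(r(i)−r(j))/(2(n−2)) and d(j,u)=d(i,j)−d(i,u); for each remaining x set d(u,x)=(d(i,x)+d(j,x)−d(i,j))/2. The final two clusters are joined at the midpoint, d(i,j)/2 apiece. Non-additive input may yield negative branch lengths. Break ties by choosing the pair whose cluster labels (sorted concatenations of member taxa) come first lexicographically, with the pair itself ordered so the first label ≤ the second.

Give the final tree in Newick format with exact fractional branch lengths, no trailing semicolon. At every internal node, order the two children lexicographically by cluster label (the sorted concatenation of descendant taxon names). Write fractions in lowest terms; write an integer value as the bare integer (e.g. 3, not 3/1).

step 1: merge (B,Z) at d=5, Q=-80; branch lengths B→1/2, Z→9/2; new cluster BZ
  updated: d(BZ,F)=26, d(BZ,Q)=9
step 2: merge (BZ,F) at d=26, Q=-62; branch lengths BZ→4, F→22; new cluster BFZ
  updated: d(BFZ,Q)=5
step 3: merge (BFZ,Q) at d=5; branch lengths BFZ→5/2, Q→5/2; new cluster BFQZ
final tree: (((B:1/2,Z:9/2):4,F:22):5/2,Q:5/2)
total length: 36

(((B:1/2,Z:9/2):4,F:22):5/2,Q:5/2)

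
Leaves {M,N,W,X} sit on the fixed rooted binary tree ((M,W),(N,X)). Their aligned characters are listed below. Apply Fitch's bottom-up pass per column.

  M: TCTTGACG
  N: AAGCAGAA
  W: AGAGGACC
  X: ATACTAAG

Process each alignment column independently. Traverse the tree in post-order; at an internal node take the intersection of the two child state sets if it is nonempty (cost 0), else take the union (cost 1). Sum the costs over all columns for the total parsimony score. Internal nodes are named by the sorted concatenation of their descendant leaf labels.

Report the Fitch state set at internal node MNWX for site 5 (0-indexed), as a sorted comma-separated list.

A

MW@0: {T} ∪ {A} = {A,T} (union, +1)
NX@0: {A} ∩ {A} = {A} (intersection, +0)
MNWX@0: {A,T} ∩ {A} = {A} (intersection, +0)
MW@1: {C} ∪ {G} = {C,G} (union, +1)
NX@1: {A} ∪ {T} = {A,T} (union, +1)
MNWX@1: {C,G} ∪ {A,T} = {A,C,G,T} (union, +1)
MW@2: {T} ∪ {A} = {A,T} (union, +1)
NX@2: {G} ∪ {A} = {A,G} (union, +1)
MNWX@2: {A,T} ∩ {A,G} = {A} (intersection, +0)
MW@3: {T} ∪ {G} = {G,T} (union, +1)
NX@3: {C} ∩ {C} = {C} (intersection, +0)
MNWX@3: {G,T} ∪ {C} = {C,G,T} (union, +1)
MW@4: {G} ∩ {G} = {G} (intersection, +0)
NX@4: {A} ∪ {T} = {A,T} (union, +1)
MNWX@4: {G} ∪ {A,T} = {A,G,T} (union, +1)
MW@5: {A} ∩ {A} = {A} (intersection, +0)
NX@5: {G} ∪ {A} = {A,G} (union, +1)
MNWX@5: {A} ∩ {A,G} = {A} (intersection, +0)
MW@6: {C} ∩ {C} = {C} (intersection, +0)
NX@6: {A} ∩ {A} = {A} (intersection, +0)
MNWX@6: {C} ∪ {A} = {A,C} (union, +1)
MW@7: {G} ∪ {C} = {C,G} (union, +1)
NX@7: {A} ∪ {G} = {A,G} (union, +1)
MNWX@7: {C,G} ∩ {A,G} = {G} (intersection, +0)
per-site changes: [1, 3, 2, 2, 2, 1, 1, 2]; total = 14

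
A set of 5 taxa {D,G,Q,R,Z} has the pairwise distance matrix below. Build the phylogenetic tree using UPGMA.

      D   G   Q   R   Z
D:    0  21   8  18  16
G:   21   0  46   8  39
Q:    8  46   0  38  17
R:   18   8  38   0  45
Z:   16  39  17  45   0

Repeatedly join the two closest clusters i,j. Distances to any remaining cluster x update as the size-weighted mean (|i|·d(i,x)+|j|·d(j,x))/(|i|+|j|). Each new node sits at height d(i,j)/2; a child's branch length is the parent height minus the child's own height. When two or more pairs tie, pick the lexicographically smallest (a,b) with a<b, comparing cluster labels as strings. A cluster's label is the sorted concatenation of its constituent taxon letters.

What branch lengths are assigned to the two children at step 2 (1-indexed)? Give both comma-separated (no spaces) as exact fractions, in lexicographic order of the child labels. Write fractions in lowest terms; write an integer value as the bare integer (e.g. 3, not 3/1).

4,4

step 1: merge (D,Q) at d=8; branch lengths D→4, Q→4; new cluster DQ
  updated: d(DQ,G)=67/2, d(DQ,R)=28, d(DQ,Z)=33/2
step 2: merge (G,R) at d=8; branch lengths G→4, R→4; new cluster GR
  updated: d(DQ,GR)=123/4, d(GR,Z)=42
step 3: merge (DQ,Z) at d=33/2; branch lengths DQ→17/4, Z→33/4; new cluster DQZ
  updated: d(DQZ,GR)=69/2
step 4: merge (DQZ,GR) at d=69/2; branch lengths DQZ→9, GR→53/4; new cluster DGQRZ
final tree: (((D:4,Q:4):17/4,Z:33/4):9,(G:4,R:4):53/4)
total length: 203/4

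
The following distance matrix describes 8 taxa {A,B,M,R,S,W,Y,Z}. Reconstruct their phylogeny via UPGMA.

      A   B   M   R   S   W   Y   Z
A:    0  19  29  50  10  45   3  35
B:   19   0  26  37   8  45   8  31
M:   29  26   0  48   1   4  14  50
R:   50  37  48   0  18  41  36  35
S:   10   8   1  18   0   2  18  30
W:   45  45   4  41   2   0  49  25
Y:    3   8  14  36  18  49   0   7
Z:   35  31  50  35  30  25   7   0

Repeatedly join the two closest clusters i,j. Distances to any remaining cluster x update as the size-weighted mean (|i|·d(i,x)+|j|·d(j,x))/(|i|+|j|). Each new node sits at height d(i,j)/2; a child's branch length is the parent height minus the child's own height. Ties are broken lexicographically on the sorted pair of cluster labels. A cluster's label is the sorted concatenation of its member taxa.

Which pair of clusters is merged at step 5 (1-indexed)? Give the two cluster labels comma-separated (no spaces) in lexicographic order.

1. join M+S (d=1) ⇒ MS; edges |M|=1/2, |S|=1/2
  updated: d(A,MS)=39/2, d(B,MS)=17, d(MS,R)=33, d(MS,W)=3, d(MS,Y)=16, d(MS,Z)=40
2. join A+Y (d=3) ⇒ AY; edges |A|=3/2, |Y|=3/2
  updated: d(AY,B)=27/2, d(AY,MS)=71/4, d(AY,R)=43, d(AY,W)=47, d(AY,Z)=21
3. join MS+W (d=3) ⇒ MSW; edges |MS|=1, |W|=3/2
  updated: d(AY,MSW)=55/2, d(B,MSW)=79/3, d(MSW,R)=107/3, d(MSW,Z)=35
4. join AY+B (d=27/2) ⇒ ABY; edges |AY|=21/4, |B|=27/4
  updated: d(ABY,MSW)=244/9, d(ABY,R)=41, d(ABY,Z)=73/3
5. join ABY+Z (d=73/3) ⇒ ABYZ; edges |ABY|=65/12, |Z|=73/6
  updated: d(ABYZ,MSW)=349/12, d(ABYZ,R)=79/2
6. join ABYZ+MSW (d=349/12) ⇒ ABMSWYZ; edges |ABYZ|=19/8, |MSW|=313/24
  updated: d(ABMSWYZ,R)=265/7
7. join ABMSWYZ+R (d=265/7) ⇒ ABMRSWYZ; edges |ABMSWYZ|=737/168, |R|=265/14
final tree: (((((A:3/2,Y:3/2):21/4,B:27/4):65/12,Z:73/6):19/8,((M:1/2,S:1/2):1,W:3/2):313/24):737/168,R:265/14)
total length: 12569/168

ABY,Z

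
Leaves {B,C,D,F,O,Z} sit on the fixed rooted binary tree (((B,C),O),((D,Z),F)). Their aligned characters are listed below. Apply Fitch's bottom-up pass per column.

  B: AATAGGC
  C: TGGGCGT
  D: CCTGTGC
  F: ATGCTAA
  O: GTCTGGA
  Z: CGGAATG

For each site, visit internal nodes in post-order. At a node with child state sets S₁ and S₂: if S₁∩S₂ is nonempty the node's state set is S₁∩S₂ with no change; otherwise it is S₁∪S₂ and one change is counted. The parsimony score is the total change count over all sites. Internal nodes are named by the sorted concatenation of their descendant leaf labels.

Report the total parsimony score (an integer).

23

[col 0] BC: children B:{A}, C:{T} ∪→ {A,T}; cost 1
[col 0] BCO: children BC:{A,T}, O:{G} ∪→ {A,G,T}; cost 1
[col 0] DZ: children D:{C}, Z:{C} ∩→ {C}; cost 0
[col 0] DFZ: children DZ:{C}, F:{A} ∪→ {A,C}; cost 1
[col 0] BCDFOZ: children BCO:{A,G,T}, DFZ:{A,C} ∩→ {A}; cost 0
[col 1] BC: children B:{A}, C:{G} ∪→ {A,G}; cost 1
[col 1] BCO: children BC:{A,G}, O:{T} ∪→ {A,G,T}; cost 1
[col 1] DZ: children D:{C}, Z:{G} ∪→ {C,G}; cost 1
[col 1] DFZ: children DZ:{C,G}, F:{T} ∪→ {C,G,T}; cost 1
[col 1] BCDFOZ: children BCO:{A,G,T}, DFZ:{C,G,T} ∩→ {G,T}; cost 0
[col 2] BC: children B:{T}, C:{G} ∪→ {G,T}; cost 1
[col 2] BCO: children BC:{G,T}, O:{C} ∪→ {C,G,T}; cost 1
[col 2] DZ: children D:{T}, Z:{G} ∪→ {G,T}; cost 1
[col 2] DFZ: children DZ:{G,T}, F:{G} ∩→ {G}; cost 0
[col 2] BCDFOZ: children BCO:{C,G,T}, DFZ:{G} ∩→ {G}; cost 0
[col 3] BC: children B:{A}, C:{G} ∪→ {A,G}; cost 1
[col 3] BCO: children BC:{A,G}, O:{T} ∪→ {A,G,T}; cost 1
[col 3] DZ: children D:{G}, Z:{A} ∪→ {A,G}; cost 1
[col 3] DFZ: children DZ:{A,G}, F:{C} ∪→ {A,C,G}; cost 1
[col 3] BCDFOZ: children BCO:{A,G,T}, DFZ:{A,C,G} ∩→ {A,G}; cost 0
[col 4] BC: children B:{G}, C:{C} ∪→ {C,G}; cost 1
[col 4] BCO: children BC:{C,G}, O:{G} ∩→ {G}; cost 0
[col 4] DZ: children D:{T}, Z:{A} ∪→ {A,T}; cost 1
[col 4] DFZ: children DZ:{A,T}, F:{T} ∩→ {T}; cost 0
[col 4] BCDFOZ: children BCO:{G}, DFZ:{T} ∪→ {G,T}; cost 1
[col 5] BC: children B:{G}, C:{G} ∩→ {G}; cost 0
[col 5] BCO: children BC:{G}, O:{G} ∩→ {G}; cost 0
[col 5] DZ: children D:{G}, Z:{T} ∪→ {G,T}; cost 1
[col 5] DFZ: children DZ:{G,T}, F:{A} ∪→ {A,G,T}; cost 1
[col 5] BCDFOZ: children BCO:{G}, DFZ:{A,G,T} ∩→ {G}; cost 0
[col 6] BC: children B:{C}, C:{T} ∪→ {C,T}; cost 1
[col 6] BCO: children BC:{C,T}, O:{A} ∪→ {A,C,T}; cost 1
[col 6] DZ: children D:{C}, Z:{G} ∪→ {C,G}; cost 1
[col 6] DFZ: children DZ:{C,G}, F:{A} ∪→ {A,C,G}; cost 1
[col 6] BCDFOZ: children BCO:{A,C,T}, DFZ:{A,C,G} ∩→ {A,C}; cost 0
per-site changes: [3, 4, 3, 4, 3, 2, 4]; total = 23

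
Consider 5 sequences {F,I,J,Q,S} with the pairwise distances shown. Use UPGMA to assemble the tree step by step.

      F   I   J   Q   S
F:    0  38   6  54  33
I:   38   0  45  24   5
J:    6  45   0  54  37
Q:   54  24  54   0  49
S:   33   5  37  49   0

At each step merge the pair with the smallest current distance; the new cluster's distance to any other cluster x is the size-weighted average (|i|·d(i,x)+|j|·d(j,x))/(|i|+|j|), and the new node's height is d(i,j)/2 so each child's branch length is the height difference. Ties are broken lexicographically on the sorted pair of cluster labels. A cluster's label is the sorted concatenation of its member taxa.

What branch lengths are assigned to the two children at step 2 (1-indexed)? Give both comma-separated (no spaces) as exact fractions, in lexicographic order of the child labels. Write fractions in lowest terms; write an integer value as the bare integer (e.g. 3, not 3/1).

step 1: merge (I,S) at d=5; branch lengths I→5/2, S→5/2; new cluster IS
  updated: d(F,IS)=71/2, d(IS,J)=41, d(IS,Q)=73/2
step 2: merge (F,J) at d=6; branch lengths F→3, J→3; new cluster FJ
  updated: d(FJ,IS)=153/4, d(FJ,Q)=54
step 3: merge (IS,Q) at d=73/2; branch lengths IS→63/4, Q→73/4; new cluster IQS
  updated: d(FJ,IQS)=87/2
step 4: merge (FJ,IQS) at d=87/2; branch lengths FJ→75/4, IQS→7/2; new cluster FIJQS
final tree: ((F:3,J:3):75/4,((I:5/2,S:5/2):63/4,Q:73/4):7/2)
total length: 269/4

3,3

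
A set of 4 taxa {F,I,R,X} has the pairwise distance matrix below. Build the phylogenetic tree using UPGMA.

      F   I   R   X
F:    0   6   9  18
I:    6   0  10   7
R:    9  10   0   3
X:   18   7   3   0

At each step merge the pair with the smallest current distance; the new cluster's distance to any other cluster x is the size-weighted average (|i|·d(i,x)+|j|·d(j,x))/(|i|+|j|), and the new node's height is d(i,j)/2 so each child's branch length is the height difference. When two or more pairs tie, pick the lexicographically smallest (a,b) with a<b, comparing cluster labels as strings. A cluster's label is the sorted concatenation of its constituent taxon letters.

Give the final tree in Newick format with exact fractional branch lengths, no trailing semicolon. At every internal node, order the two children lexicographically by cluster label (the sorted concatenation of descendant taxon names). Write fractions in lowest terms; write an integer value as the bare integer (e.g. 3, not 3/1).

((F:3,I:3):5/2,(R:3/2,X:3/2):4)

1. join R+X (d=3) ⇒ RX; edges |R|=3/2, |X|=3/2
  updated: d(F,RX)=27/2, d(I,RX)=17/2
2. join F+I (d=6) ⇒ FI; edges |F|=3, |I|=3
  updated: d(FI,RX)=11
3. join FI+RX (d=11) ⇒ FIRX; edges |FI|=5/2, |RX|=4
final tree: ((F:3,I:3):5/2,(R:3/2,X:3/2):4)
total length: 31/2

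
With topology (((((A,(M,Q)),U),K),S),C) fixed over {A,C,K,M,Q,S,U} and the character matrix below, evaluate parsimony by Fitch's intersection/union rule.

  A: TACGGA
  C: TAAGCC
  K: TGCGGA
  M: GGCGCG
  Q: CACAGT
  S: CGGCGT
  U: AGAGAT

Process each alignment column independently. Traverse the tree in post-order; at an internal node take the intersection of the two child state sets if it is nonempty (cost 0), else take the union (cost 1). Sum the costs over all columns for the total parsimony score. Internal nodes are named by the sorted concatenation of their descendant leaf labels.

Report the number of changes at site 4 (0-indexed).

3

MQ@0: {G} ∪ {C} = {C,G} (union, +1)
AMQ@0: {T} ∪ {C,G} = {C,G,T} (union, +1)
AMQU@0: {C,G,T} ∪ {A} = {A,C,G,T} (union, +1)
AKMQU@0: {A,C,G,T} ∩ {T} = {T} (intersection, +0)
AKMQSU@0: {T} ∪ {C} = {C,T} (union, +1)
ACKMQSU@0: {C,T} ∩ {T} = {T} (intersection, +0)
MQ@1: {G} ∪ {A} = {A,G} (union, +1)
AMQ@1: {A} ∩ {A,G} = {A} (intersection, +0)
AMQU@1: {A} ∪ {G} = {A,G} (union, +1)
AKMQU@1: {A,G} ∩ {G} = {G} (intersection, +0)
AKMQSU@1: {G} ∩ {G} = {G} (intersection, +0)
ACKMQSU@1: {G} ∪ {A} = {A,G} (union, +1)
MQ@2: {C} ∩ {C} = {C} (intersection, +0)
AMQ@2: {C} ∩ {C} = {C} (intersection, +0)
AMQU@2: {C} ∪ {A} = {A,C} (union, +1)
AKMQU@2: {A,C} ∩ {C} = {C} (intersection, +0)
AKMQSU@2: {C} ∪ {G} = {C,G} (union, +1)
ACKMQSU@2: {C,G} ∪ {A} = {A,C,G} (union, +1)
MQ@3: {G} ∪ {A} = {A,G} (union, +1)
AMQ@3: {G} ∩ {A,G} = {G} (intersection, +0)
AMQU@3: {G} ∩ {G} = {G} (intersection, +0)
AKMQU@3: {G} ∩ {G} = {G} (intersection, +0)
AKMQSU@3: {G} ∪ {C} = {C,G} (union, +1)
ACKMQSU@3: {C,G} ∩ {G} = {G} (intersection, +0)
MQ@4: {C} ∪ {G} = {C,G} (union, +1)
AMQ@4: {G} ∩ {C,G} = {G} (intersection, +0)
AMQU@4: {G} ∪ {A} = {A,G} (union, +1)
AKMQU@4: {A,G} ∩ {G} = {G} (intersection, +0)
AKMQSU@4: {G} ∩ {G} = {G} (intersection, +0)
ACKMQSU@4: {G} ∪ {C} = {C,G} (union, +1)
MQ@5: {G} ∪ {T} = {G,T} (union, +1)
AMQ@5: {A} ∪ {G,T} = {A,G,T} (union, +1)
AMQU@5: {A,G,T} ∩ {T} = {T} (intersection, +0)
AKMQU@5: {T} ∪ {A} = {A,T} (union, +1)
AKMQSU@5: {A,T} ∩ {T} = {T} (intersection, +0)
ACKMQSU@5: {T} ∪ {C} = {C,T} (union, +1)
per-site changes: [4, 3, 3, 2, 3, 4]; total = 19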